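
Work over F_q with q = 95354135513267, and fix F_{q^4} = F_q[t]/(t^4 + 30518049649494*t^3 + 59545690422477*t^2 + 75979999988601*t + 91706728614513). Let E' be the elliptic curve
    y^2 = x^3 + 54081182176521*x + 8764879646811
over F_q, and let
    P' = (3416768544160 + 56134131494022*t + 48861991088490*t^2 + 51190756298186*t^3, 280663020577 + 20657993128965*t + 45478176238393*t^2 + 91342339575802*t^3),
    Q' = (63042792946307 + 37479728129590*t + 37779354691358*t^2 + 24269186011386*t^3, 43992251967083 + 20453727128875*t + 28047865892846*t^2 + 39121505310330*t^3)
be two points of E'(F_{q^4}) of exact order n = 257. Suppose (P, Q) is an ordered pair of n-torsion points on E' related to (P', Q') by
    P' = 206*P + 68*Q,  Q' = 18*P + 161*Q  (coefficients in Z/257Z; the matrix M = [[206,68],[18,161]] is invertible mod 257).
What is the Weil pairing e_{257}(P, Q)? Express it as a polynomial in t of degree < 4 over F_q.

The 257-Weil pairing on E[257] over F_{95354135513267} is alternating-bilinear: e_{257}(P',Q') = e_{257}(P,Q)^det(M).
So e_{257}(P,Q) = e_{257}(P',Q')^{66}, since 74*66 = 1 mod 257.
n = 257 = (100000001)_2 (9 bits, wt 2); accumulate f_{257,P'}(Q'+S)/f_{257,P'}(S) along the 8-step ladder.
So e_{257}(P',Q') = 39215202517238 + 62085483098426*t + 47824193979422*t^2 + 10092535167887*t^3.
(39215202517238 + 62085483098426*t + 47824193979422*t^2 + 10092535167887*t^3)^{66} mod (95354135513267,f) = 8664605036534 + 11462247439272*t + 43732267122493*t^2 + 68006637760427*t^3.

8664605036534 + 11462247439272*t + 43732267122493*t^2 + 68006637760427*t^3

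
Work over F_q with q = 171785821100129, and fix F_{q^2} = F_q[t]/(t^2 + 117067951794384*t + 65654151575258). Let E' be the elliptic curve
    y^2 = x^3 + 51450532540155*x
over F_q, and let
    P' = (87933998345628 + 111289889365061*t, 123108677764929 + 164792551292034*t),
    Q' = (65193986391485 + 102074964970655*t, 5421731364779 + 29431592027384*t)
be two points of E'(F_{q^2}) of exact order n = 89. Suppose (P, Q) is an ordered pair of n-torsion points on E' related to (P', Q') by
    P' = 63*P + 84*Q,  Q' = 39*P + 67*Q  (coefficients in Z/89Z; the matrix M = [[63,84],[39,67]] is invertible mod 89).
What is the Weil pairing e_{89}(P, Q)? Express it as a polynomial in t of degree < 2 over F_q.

81456558392691 + 48548137496052*t

e_{89} is bilinear + alternating on E[89], so e_{89}(63*P + 84*Q, 39*P + 67*Q) = e_{89}(P,Q)^(63*67-84*39).
63*67 - 84*39 = 945; reduced mod 89: det = 55, inverse 34.
7-bit Miller (1011001) on E'/F_{171785821100129} with a'=51450532540155, b'=0: accumulate tangent/chord ratios at Q'+S and P'+S'.
The quotient is 53589692484476 + 132161129365686*t.
Raise to 34: e(P,Q) = 81456558392691 + 48548137496052*t in mu_{89}.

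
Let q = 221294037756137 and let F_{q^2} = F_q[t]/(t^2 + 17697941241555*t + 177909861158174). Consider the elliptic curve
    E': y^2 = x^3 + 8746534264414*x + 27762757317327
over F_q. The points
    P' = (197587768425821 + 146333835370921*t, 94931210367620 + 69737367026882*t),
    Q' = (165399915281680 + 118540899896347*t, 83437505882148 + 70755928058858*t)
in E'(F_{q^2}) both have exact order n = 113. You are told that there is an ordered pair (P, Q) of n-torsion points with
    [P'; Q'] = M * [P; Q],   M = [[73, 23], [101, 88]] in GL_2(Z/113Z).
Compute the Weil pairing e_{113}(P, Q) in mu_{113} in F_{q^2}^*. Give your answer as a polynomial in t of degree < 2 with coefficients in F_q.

Alternating bilinearity on E[113] (values in mu_{113} in F_{221294037756137^2}) gives e(P',Q') = e(P,Q)^det(M).
So e_{113}(P,Q) = e_{113}(P',Q')^{24}, since 33*24 = 1 mod 113.
Build f_{113,P'} and f_{113,Q'} via the 7-bit ladder of 113=1110001_2; evaluate at shifted divisors; quotient in F_{221294037756137^2}.
Result: e(P',Q') = 54946968535196 + 16807341356511*t.
(54946968535196 + 16807341356511*t)^{24} mod (221294037756137,f) = 92827176405852 + 112928123045743*t.

92827176405852 + 112928123045743*t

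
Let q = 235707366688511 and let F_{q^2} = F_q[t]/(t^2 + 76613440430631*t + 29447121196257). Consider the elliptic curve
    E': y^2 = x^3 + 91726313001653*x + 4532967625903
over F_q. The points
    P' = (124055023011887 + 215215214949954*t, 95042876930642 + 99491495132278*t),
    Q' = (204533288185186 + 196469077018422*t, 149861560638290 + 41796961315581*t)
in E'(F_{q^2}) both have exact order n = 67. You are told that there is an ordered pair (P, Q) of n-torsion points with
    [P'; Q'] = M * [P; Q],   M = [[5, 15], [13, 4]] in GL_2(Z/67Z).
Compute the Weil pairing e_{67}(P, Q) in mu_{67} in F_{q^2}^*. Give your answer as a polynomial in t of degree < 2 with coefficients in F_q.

The 67-Weil pairing on E[67] over F_{235707366688511} is alternating-bilinear: e_{67}(P',Q') = e_{67}(P,Q)^det(M).
Hence e(P,Q) = e(P',Q')^{49} where 49 = 26^{-1} mod 67.
Run Miller on y^2=x^3+91726313001653*x+4532967625903 over F_{235707366688511}: ladder 1000011 (7 bits); e = f_P(D_Q)/f_Q(D_P).
So e_{67}(P',Q') = 232305509279484 + 192127432429784*t.
e_{67}(P,Q) = (232305509279484 + 192127432429784*t)^{49} = 72906666461313 + 110867474113514*t.

72906666461313 + 110867474113514*t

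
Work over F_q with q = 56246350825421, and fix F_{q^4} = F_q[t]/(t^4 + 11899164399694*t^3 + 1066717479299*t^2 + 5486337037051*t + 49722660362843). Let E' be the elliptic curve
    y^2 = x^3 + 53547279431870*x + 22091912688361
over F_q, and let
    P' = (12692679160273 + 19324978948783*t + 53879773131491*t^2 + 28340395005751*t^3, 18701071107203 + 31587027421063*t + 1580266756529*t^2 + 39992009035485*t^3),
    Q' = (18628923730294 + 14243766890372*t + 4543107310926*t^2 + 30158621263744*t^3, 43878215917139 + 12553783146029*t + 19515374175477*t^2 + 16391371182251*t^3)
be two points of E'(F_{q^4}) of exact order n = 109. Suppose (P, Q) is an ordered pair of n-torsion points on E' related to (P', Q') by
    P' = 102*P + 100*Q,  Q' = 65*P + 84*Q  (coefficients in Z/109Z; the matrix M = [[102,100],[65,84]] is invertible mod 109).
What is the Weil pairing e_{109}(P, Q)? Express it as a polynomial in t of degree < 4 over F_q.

13036013330290 + 9752949020821*t + 48690098731361*t^2 + 44868249351105*t^3

Alternating bilinearity on E[109] (values in mu_{109} in F_{56246350825421^4}) gives e(P',Q') = e(P,Q)^det(M).
det(M) mod 109 = 106; its inverse in (Z/109)^* is 36 (check: 106*36 mod 109 = 1).
Miller loop for e_{109} over F_{56246350825421^4}: bits of 109 = 1101101; 6 double steps + 4 add steps, l/v at each.
So e_{109}(P',Q') = 35102770700974 + 45611629151736*t + 32152536351524*t^2 + 15449682092513*t^3.
e_{109}(P,Q) = (35102770700974 + 45611629151736*t + 32152536351524*t^2 + 15449682092513*t^3)^{36} = 13036013330290 + 9752949020821*t + 48690098731361*t^2 + 44868249351105*t^3.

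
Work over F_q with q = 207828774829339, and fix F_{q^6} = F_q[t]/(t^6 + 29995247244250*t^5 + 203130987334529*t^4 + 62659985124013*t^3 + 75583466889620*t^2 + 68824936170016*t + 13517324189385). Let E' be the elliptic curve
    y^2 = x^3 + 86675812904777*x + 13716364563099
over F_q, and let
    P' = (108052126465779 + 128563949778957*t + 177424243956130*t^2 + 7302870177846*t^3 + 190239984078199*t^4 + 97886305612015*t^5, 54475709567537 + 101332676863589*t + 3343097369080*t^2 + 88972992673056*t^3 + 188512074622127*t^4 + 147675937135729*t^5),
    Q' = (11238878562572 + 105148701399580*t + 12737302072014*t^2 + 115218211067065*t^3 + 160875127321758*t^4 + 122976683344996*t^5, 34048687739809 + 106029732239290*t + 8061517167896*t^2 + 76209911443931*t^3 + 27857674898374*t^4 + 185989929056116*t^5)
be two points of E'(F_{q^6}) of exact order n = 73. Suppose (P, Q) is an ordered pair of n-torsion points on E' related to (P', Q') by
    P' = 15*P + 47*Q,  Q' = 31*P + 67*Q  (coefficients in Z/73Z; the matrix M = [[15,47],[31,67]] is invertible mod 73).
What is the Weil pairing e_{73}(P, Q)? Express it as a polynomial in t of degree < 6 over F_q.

17669983032212 + 24348159387532*t + 43466114648503*t^2 + 198130460101810*t^3 + 136766923495614*t^4 + 167837840256404*t^5

e_{73} is bilinear + alternating on E[73], so e_{73}(15*P + 47*Q, 31*P + 67*Q) = e_{73}(P,Q)^(15*67-47*31).
15*67 - 47*31 = -452; reduced mod 73: det = 59, inverse 26.
Run Miller on y^2=x^3+86675812904777*x+13716364563099 over F_{207828774829339}: ladder 1001001 (7 bits); e = f_P(D_Q)/f_Q(D_P).
f_P(D_Q)/f_Q(D_P) = 103740776978879 + 11270383678524*t + 159025567611359*t^2 + 96470713560094*t^3 + 162446975718742*t^4 + 20641247337336*t^5.
(103740776978879 + 11270383678524*t + 159025567611359*t^2 + 96470713560094*t^3 + 162446975718742*t^4 + 20641247337336*t^5)^{26} mod (207828774829339,f) = 17669983032212 + 24348159387532*t + 43466114648503*t^2 + 198130460101810*t^3 + 136766923495614*t^4 + 167837840256404*t^5.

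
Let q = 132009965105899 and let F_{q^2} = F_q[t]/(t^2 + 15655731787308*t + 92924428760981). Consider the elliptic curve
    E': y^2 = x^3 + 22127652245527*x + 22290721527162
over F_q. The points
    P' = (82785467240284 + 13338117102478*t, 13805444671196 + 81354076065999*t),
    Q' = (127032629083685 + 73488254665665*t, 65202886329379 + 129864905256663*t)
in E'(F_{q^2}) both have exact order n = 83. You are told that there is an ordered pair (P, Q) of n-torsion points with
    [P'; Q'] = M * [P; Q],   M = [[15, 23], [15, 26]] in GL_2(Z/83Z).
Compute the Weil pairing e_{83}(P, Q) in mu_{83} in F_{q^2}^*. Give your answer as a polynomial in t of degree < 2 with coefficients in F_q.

98971745829111 + 9877701091899*t

e_{83}(aP+bQ,cP+dQ) = e_{83}(P,Q)^(ad-bc); with (a,b,c,d)=(15,23,15,26) this gives the det-83 law.
15*26 - 23*15 = 45; reduced mod 83: det = 45, inverse 24.
Build f_{83,P'} and f_{83,Q'} via the 7-bit ladder of 83=1010011_2; evaluate at shifted divisors; quotient in F_{132009965105899^2}.
e_{83}(P',Q') = 17395230385998 + 90049242696109*t.
Thus e_{83}(P,Q) = 98971745829111 + 9877701091899*t.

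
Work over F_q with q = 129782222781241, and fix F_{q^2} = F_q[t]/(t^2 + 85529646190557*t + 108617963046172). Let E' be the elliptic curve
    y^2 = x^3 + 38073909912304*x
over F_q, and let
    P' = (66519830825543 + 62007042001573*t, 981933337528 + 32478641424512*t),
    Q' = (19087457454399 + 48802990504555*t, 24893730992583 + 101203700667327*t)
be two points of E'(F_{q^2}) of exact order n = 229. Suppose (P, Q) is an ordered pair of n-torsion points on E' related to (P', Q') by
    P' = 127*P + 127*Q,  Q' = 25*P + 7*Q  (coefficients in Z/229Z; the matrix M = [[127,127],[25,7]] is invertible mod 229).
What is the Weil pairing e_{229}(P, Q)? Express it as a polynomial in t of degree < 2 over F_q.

Under M = [[127,127],[25,7]] in GL_2(Z/229), e_{229}(P',Q') = e_{229}(P,Q)^(127*7-127*25 mod 229).
det(M) mod 229 = 4; its inverse in (Z/229)^* is 172 (check: 4*172 mod 229 = 1).
8-bit Miller (11100101) on E'/F_{129782222781241} with a'=38073909912304, b'=0: accumulate tangent/chord ratios at Q'+S and P'+S'.
The quotient is 103171377943322 + 30694903665348*t.
Hence e(P,Q) = 79664247947370 + 99145229377981*t in F_{129782222781241^2}^*.

79664247947370 + 99145229377981*t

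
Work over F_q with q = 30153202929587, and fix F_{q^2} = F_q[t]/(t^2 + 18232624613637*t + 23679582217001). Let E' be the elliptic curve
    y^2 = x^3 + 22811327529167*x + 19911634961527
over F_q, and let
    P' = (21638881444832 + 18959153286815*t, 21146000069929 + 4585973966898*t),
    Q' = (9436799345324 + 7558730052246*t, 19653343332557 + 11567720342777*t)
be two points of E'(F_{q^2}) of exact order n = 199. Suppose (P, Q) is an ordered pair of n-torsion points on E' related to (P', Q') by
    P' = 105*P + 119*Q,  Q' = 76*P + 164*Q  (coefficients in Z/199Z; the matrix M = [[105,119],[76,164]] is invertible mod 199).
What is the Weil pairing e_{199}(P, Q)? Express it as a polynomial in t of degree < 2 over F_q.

e_{199}(aP+bQ,cP+dQ) = e_{199}(P,Q)^(ad-bc); with (a,b,c,d)=(105,119,76,164) this gives the det-199 law.
det M = 105*164 - 119*76 = 8176 = 17 (mod 199); 17^{-1} = 82 (mod 199).
Build f_{199,P'} and f_{199,Q'} via the 8-bit ladder of 199=11000111_2; evaluate at shifted divisors; quotient in F_{30153202929587^2}.
So e_{199}(P',Q') = 20164841382102 + 23417399852644*t.
Finally e_{199}(P,Q) = 2138131722189 + 4475234483585*t.

2138131722189 + 4475234483585*t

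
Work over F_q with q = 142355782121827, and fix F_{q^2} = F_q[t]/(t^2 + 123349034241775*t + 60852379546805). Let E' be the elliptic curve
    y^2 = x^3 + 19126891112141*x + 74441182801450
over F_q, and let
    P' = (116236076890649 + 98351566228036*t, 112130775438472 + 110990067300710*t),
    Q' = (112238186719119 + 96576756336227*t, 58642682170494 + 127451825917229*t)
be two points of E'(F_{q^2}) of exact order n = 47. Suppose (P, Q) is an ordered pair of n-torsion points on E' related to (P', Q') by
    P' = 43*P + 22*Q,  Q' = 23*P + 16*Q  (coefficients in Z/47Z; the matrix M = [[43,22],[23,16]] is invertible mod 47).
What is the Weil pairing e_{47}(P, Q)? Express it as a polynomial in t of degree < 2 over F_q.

31586460867353 + 125076568484465*t

Since e_{47}(P,P)=e_{47}(Q,Q)=1 and e_{47}(Q,P)=e_{47}(P,Q)^{-1}, expanding e_{47}(43*P + 22*Q,23*P + 16*Q) leaves e(P,Q)^det(M).
det(M) mod 47 = 41; its inverse in (Z/47)^* is 39 (check: 41*39 mod 47 = 1).
Run Miller on y^2=x^3+19126891112141*x+74441182801450 over F_{142355782121827}: ladder 101111 (6 bits); e = f_P(D_Q)/f_Q(D_P).
So e_{47}(P',Q') = 114008300550547 + 56383004358148*t.
(114008300550547 + 56383004358148*t)^{39} mod (142355782121827,f) = 31586460867353 + 125076568484465*t.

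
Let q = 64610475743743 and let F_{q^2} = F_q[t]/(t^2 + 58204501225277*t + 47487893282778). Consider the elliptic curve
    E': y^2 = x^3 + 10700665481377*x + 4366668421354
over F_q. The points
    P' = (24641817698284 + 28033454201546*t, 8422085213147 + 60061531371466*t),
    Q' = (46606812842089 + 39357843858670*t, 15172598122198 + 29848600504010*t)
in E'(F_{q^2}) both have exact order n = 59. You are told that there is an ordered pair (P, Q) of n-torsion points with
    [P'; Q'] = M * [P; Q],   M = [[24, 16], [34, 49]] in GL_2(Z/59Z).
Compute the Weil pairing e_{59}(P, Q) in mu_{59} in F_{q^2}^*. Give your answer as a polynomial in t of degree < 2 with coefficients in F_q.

Under M = [[24,16],[34,49]] in GL_2(Z/59), e_{59}(P',Q') = e_{59}(P,Q)^(24*49-16*34 mod 59).
det(M) mod 59 = 42; its inverse in (Z/59)^* is 52 (check: 42*52 mod 59 = 1).
Miller loop for e_{59} over F_{64610475743743^2}: bits of 59 = 111011; 5 double steps + 4 add steps, l/v at each.
Miller gives e_{59}(P',Q') = 8180576988660 + 43430328224110*t in F_{64610475743743^2}.
Raise to 52: e(P,Q) = 41878580789876 + 38017069705989*t in mu_{59}.

41878580789876 + 38017069705989*t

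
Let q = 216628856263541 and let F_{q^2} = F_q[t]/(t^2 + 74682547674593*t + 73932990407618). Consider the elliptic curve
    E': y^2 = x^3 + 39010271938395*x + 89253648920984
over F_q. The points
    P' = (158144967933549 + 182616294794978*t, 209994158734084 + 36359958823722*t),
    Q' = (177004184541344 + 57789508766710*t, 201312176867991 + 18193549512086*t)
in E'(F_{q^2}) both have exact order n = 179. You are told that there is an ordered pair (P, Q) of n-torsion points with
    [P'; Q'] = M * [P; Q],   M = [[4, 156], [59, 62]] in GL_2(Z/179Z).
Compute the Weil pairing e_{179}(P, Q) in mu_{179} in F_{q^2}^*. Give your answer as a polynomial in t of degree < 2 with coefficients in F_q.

216113576491587 + 106979972364729*t

The 179-Weil pairing on E[179] over F_{216628856263541} is alternating-bilinear: e_{179}(P',Q') = e_{179}(P,Q)^det(M).
Hence e(P,Q) = e(P',Q')^{149} where 149 = 173^{-1} mod 179.
Double-and-add over 10110011: 8-1 doublings, 5-1 additions; each step l_{T,T}/v_{2T} or l_{T,P'}/v at Q'+S for random S.
Miller gives e_{179}(P',Q') = 176485881971344 + 40596388223934*t in F_{216628856263541^2}.
e_{179}(P,Q) = (176485881971344 + 40596388223934*t)^{149} = 216113576491587 + 106979972364729*t.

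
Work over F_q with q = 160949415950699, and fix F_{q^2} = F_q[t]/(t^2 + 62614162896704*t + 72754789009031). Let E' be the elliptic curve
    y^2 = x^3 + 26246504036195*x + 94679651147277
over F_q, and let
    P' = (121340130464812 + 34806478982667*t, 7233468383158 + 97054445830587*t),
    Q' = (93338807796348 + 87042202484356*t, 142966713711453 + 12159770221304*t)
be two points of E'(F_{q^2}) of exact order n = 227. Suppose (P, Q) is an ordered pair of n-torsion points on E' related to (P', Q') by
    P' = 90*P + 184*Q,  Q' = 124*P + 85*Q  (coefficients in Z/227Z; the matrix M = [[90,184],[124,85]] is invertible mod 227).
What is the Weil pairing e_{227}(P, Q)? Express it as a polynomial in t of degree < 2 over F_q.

30300713866983 + 63253267280768*t

Under M = [[90,184],[124,85]] in GL_2(Z/227), e_{227}(P',Q') = e_{227}(P,Q)^(90*85-184*124 mod 227).
90*85 - 184*124 = -15166; reduced mod 227: det = 43, inverse 132.
Build f_{227,P'} and f_{227,Q'} via the 8-bit ladder of 227=11100011_2; evaluate at shifted divisors; quotient in F_{160949415950699^2}.
f_P(D_Q)/f_Q(D_P) = 85628499936507 + 116607968453128*t.
Raise to 132: e(P,Q) = 30300713866983 + 63253267280768*t in mu_{227}.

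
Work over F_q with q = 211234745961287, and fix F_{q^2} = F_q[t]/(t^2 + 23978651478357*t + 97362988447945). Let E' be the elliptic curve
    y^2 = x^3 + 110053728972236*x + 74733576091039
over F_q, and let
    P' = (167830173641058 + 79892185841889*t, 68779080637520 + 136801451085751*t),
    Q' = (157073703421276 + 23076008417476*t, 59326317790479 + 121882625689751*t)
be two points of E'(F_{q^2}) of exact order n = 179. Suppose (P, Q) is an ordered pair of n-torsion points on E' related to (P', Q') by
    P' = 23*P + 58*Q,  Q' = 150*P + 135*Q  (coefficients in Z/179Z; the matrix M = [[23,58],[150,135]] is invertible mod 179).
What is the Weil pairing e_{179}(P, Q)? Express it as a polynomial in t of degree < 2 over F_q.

62231915175467 + 205293267696249*t

Alternating bilinearity on E[179] (values in mu_{179} in F_{211234745961287^2}) gives e(P',Q') = e(P,Q)^det(M).
det M = 23*135 - 58*150 = -5595 = 133 (mod 179); 133^{-1} = 35 (mod 179).
n = 179 = (10110011)_2 (8 bits, wt 5); accumulate f_{179,P'}(Q'+S)/f_{179,P'}(S) along the 7-step ladder.
Result: e(P',Q') = 145879570070782 + 86633428777195*t.
Raise to 35: e(P,Q) = 62231915175467 + 205293267696249*t in mu_{179}.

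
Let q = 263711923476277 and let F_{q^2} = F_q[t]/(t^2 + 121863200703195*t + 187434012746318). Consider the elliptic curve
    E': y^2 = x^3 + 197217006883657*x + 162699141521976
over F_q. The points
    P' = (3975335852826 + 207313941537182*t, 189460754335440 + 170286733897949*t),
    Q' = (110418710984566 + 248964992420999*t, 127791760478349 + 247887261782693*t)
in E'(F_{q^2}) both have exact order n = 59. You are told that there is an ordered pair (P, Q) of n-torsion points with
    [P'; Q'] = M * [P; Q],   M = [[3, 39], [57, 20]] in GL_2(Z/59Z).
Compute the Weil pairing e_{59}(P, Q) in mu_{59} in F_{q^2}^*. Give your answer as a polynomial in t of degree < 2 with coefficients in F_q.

The 59-Weil pairing on E[59] over F_{263711923476277} is alternating-bilinear: e_{59}(P',Q') = e_{59}(P,Q)^det(M).
Hence e(P,Q) = e(P',Q')^{3} where 3 = 20^{-1} mod 59.
Miller loop for e_{59} over F_{263711923476277^2}: bits of 59 = 111011; 5 double steps + 4 add steps, l/v at each.
Result: e(P',Q') = 166518969874630 + 57962953359796*t.
Raise to 3: e(P,Q) = 233265816950677 + 145594722556773*t in mu_{59}.

233265816950677 + 145594722556773*t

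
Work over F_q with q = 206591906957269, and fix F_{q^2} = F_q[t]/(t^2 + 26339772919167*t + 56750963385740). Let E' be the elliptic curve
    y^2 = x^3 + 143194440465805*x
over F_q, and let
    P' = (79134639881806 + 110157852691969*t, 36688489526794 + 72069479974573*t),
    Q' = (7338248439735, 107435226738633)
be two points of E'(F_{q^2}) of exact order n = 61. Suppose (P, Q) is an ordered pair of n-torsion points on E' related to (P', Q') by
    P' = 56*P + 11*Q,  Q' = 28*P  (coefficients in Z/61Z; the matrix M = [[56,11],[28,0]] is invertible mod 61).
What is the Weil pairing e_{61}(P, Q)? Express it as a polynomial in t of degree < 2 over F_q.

96176847797635 + 162001575510313*t

e_{61} is bilinear + alternating on E[61], so e_{61}(56*P + 11*Q, 28*P) = e_{61}(P,Q)^(56*0-11*28).
So e_{61}(P,Q) = e_{61}(P',Q')^{20}, since 58*20 = 1 mod 61.
n = 61 = (111101)_2 (6 bits, wt 5); accumulate f_{61,P'}(Q'+S)/f_{61,P'}(S) along the 5-step ladder.
Miller gives e_{61}(P',Q') = 149863781318558 + 129083518497986*t in F_{206591906957269^2}.
Thus e_{61}(P,Q) = 96176847797635 + 162001575510313*t.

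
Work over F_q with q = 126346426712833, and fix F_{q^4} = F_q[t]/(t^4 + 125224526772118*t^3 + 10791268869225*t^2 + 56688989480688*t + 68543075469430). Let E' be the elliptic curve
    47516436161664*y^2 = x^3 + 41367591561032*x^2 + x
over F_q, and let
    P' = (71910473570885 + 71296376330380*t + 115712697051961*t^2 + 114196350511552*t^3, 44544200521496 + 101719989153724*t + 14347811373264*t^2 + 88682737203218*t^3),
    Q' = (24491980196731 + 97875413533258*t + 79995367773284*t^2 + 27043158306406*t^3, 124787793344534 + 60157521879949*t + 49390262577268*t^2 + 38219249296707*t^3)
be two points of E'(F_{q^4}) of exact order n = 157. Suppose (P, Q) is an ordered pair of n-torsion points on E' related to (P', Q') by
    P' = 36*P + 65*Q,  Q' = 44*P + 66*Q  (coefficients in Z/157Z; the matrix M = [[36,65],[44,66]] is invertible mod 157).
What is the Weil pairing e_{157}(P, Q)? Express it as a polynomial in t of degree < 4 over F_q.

Since e_{157}(P,P)=e_{157}(Q,Q)=1 and e_{157}(Q,P)=e_{157}(P,Q)^{-1}, expanding e_{157}(36*P + 65*Q,44*P + 66*Q) leaves e(P,Q)^det(M).
Inverting 144 mod 157: 12. Thus e_{157}(P,Q) = e(P',Q')^{12}.
Montgomery->Weierstrass: x_W = 14623754733447*x+49016026927139, y_W=14623754733447*y on F_{126346426712833}; lands on y^2=x^3+42641877275168*x+68032406651570.
n = 157 = (10011101)_2 (8 bits, wt 5); accumulate f_{157,P'}(Q'+S)/f_{157,P'}(S) along the 7-step ladder.
Result: e(P',Q') = 114688917662556 + 119305310461734*t + 101813420721386*t^2 + 107454052084685*t^3.
Hence e(P,Q) = 1724902623569 + 70501183821787*t + 52992033842589*t^2 + 16973630165578*t^3 in F_{126346426712833^4}^*.

1724902623569 + 70501183821787*t + 52992033842589*t^2 + 16973630165578*t^3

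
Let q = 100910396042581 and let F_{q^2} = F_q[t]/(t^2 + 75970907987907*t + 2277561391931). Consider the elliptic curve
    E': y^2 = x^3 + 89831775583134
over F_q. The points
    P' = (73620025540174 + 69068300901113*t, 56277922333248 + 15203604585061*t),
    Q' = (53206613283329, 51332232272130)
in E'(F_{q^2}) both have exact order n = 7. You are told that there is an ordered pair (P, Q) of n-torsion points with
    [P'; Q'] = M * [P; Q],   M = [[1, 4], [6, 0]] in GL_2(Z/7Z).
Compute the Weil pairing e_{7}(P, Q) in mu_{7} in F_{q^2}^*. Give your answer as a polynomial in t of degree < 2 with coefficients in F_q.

37186011381687 + 65023383863227*t

The 7-Weil pairing on E[7] over F_{100910396042581} is alternating-bilinear: e_{7}(P',Q') = e_{7}(P,Q)^det(M).
So e_{7}(P,Q) = e_{7}(P',Q')^{2}, since 4*2 = 1 mod 7.
Build f_{7,P'} and f_{7,Q'} via the 3-bit ladder of 7=111_2; evaluate at shifted divisors; quotient in F_{100910396042581^2}.
Result: e(P',Q') = 60822709756206 + 84780086321512*t.
Hence e(P,Q) = 37186011381687 + 65023383863227*t in F_{100910396042581^2}^*.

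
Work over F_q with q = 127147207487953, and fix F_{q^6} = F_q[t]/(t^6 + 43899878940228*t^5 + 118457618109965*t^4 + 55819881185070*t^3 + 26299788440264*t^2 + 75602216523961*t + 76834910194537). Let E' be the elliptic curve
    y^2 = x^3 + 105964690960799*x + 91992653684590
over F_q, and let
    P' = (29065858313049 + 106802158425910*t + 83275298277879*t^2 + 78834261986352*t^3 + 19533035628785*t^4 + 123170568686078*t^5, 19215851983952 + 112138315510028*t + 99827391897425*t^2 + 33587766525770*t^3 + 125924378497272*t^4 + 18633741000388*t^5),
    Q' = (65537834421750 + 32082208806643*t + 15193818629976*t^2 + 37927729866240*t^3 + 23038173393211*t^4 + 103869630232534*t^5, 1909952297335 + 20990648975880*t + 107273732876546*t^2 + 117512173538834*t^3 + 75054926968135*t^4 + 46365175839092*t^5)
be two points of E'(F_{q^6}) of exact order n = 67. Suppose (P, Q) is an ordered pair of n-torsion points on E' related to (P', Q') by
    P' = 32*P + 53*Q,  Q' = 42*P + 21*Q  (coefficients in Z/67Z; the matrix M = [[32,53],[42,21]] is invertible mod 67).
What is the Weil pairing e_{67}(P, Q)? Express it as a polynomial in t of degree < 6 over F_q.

Under M = [[32,53],[42,21]] in GL_2(Z/67), e_{67}(P',Q') = e_{67}(P,Q)^(32*21-53*42 mod 67).
det(M) mod 67 = 54; its inverse in (Z/67)^* is 36 (check: 54*36 mod 67 = 1).
Double-and-add over 1000011: 7-1 doublings, 3-1 additions; each step l_{T,T}/v_{2T} or l_{T,P'}/v at Q'+S for random S.
f_P(D_Q)/f_Q(D_P) = 41881604785220 + 65912716397695*t + 70719867271651*t^2 + 45238555722502*t^3 + 76417941358256*t^4 + 52723097967443*t^5.
Raise to 36: e(P,Q) = 50532896162020 + 71847449403743*t + 123371838530427*t^2 + 123361551391854*t^3 + 89396851282686*t^4 + 126532704124102*t^5 in mu_{67}.

50532896162020 + 71847449403743*t + 123371838530427*t^2 + 123361551391854*t^3 + 89396851282686*t^4 + 126532704124102*t^5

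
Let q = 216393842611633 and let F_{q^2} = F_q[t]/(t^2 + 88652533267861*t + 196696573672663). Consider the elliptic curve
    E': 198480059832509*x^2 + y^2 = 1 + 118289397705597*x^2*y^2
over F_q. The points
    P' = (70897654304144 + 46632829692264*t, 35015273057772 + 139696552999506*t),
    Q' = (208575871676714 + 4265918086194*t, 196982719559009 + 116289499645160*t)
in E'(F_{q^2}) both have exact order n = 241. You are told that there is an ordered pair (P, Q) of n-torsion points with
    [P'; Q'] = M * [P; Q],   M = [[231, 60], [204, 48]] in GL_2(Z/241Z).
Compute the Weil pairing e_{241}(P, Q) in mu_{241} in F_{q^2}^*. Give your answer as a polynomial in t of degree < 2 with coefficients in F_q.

27539986661057 + 120076804813517*t

e_{241}(aP+bQ,cP+dQ) = e_{241}(P,Q)^(ad-bc); with (a,b,c,d)=(231,60,204,48) this gives the det-241 law.
det(M) mod 241 = 53; its inverse in (Z/241)^* is 191 (check: 53*191 mod 241 = 1).
Edwards->Montgomery: u=(1+y)/(1-y), v=u/x -> 1890077084321v^2=u^3+31648972828660u^2+u; then x_W=20047665531728u+197057471330773: y^2=x^3+168798887580808*x+100328937245419.
8-bit Miller (11110001) on E'/F_{216393842611633} with a'=168798887580808, b'=100328937245419: accumulate tangent/chord ratios at Q'+S and P'+S'.
Result: e(P',Q') = 128054621630414 + 45404927927303*t.
e_{241}(P,Q) = (128054621630414 + 45404927927303*t)^{191} = 27539986661057 + 120076804813517*t.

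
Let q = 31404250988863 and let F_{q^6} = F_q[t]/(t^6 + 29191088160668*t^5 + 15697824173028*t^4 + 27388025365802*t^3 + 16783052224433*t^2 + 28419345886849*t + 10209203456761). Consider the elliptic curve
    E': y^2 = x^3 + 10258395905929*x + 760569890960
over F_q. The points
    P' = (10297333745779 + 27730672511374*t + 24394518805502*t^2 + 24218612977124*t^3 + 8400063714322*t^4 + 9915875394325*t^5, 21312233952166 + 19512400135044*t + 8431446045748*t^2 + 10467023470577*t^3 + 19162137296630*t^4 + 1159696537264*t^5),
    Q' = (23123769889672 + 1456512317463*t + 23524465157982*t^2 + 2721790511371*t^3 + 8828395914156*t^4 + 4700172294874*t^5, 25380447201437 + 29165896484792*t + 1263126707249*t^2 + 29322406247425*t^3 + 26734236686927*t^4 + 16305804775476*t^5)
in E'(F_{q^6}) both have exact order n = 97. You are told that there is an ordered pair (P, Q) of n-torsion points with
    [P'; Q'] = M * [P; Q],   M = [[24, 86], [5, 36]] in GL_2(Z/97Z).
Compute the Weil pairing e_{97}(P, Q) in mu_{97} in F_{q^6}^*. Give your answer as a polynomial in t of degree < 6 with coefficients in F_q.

7822128314657 + 12222251402299*t + 22663497352212*t^2 + 25092307751404*t^3 + 22297474441326*t^4 + 23682886188226*t^5

e_{97} is bilinear + alternating on E[97], so e_{97}(24*P + 86*Q, 5*P + 36*Q) = e_{97}(P,Q)^(24*36-86*5).
det(M) mod 97 = 46; its inverse in (Z/97)^* is 19 (check: 46*19 mod 97 = 1).
Miller loop for e_{97} over F_{31404250988863^6}: bits of 97 = 1100001; 6 double steps + 2 add steps, l/v at each.
Miller gives e_{97}(P',Q') = 19980673615004 + 17897743783595*t + 4357170185924*t^2 + 25191217382125*t^3 + 24375814012003*t^4 + 7254045769468*t^5 in F_{31404250988863^6}.
Finally e_{97}(P,Q) = 7822128314657 + 12222251402299*t + 22663497352212*t^2 + 25092307751404*t^3 + 22297474441326*t^4 + 23682886188226*t^5.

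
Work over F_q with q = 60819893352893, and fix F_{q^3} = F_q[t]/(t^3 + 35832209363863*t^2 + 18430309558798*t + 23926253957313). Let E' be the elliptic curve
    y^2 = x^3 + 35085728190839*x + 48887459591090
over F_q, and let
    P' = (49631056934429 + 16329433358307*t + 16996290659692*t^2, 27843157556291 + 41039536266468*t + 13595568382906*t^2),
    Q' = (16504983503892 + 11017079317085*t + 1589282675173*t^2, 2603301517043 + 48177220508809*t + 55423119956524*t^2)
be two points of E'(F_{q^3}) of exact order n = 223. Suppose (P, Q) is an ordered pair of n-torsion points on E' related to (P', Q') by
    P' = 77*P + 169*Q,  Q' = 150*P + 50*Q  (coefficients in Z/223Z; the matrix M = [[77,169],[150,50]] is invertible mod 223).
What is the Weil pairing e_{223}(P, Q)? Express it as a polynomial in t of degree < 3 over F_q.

The 223-Weil pairing on E[223] over F_{60819893352893} is alternating-bilinear: e_{223}(P',Q') = e_{223}(P,Q)^det(M).
Inverting 131 mod 223: 143. Thus e_{223}(P,Q) = e(P',Q')^{143}.
Miller loop for e_{223} over F_{60819893352893^3}: bits of 223 = 11011111; 7 double steps + 6 add steps, l/v at each.
e_{223}(P',Q') = 18547579227820 + 56820862087687*t + 7700531201339*t^2.
Hence e(P,Q) = 13982002278811 + 34405517388688*t + 3280330466431*t^2 in F_{60819893352893^3}^*.

13982002278811 + 34405517388688*t + 3280330466431*t^2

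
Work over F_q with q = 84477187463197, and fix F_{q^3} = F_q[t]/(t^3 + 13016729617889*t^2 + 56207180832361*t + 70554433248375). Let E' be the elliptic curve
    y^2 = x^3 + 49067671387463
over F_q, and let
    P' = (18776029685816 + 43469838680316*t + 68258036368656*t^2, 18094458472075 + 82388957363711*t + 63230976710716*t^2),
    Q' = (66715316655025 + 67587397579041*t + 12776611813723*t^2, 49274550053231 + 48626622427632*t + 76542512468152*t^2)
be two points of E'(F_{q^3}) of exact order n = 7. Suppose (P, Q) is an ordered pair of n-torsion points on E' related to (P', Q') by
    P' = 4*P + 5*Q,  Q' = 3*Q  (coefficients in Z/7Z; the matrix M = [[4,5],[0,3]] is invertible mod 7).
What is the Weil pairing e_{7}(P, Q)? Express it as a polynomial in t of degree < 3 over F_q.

50486037129290 + 30558071776414*t + 15404711277859*t^2

Under M = [[4,5],[0,3]] in GL_2(Z/7), e_{7}(P',Q') = e_{7}(P,Q)^(4*3-5*0 mod 7).
Hence e(P,Q) = e(P',Q')^{3} where 3 = 5^{-1} mod 7.
Build f_{7,P'} and f_{7,Q'} via the 3-bit ladder of 7=111_2; evaluate at shifted divisors; quotient in F_{84477187463197^3}.
f_P(D_Q)/f_Q(D_P) = 76398650972599 + 74177728453877*t + 59575746365438*t^2.
e_{7}(P,Q) = (76398650972599 + 74177728453877*t + 59575746365438*t^2)^{3} = 50486037129290 + 30558071776414*t + 15404711277859*t^2.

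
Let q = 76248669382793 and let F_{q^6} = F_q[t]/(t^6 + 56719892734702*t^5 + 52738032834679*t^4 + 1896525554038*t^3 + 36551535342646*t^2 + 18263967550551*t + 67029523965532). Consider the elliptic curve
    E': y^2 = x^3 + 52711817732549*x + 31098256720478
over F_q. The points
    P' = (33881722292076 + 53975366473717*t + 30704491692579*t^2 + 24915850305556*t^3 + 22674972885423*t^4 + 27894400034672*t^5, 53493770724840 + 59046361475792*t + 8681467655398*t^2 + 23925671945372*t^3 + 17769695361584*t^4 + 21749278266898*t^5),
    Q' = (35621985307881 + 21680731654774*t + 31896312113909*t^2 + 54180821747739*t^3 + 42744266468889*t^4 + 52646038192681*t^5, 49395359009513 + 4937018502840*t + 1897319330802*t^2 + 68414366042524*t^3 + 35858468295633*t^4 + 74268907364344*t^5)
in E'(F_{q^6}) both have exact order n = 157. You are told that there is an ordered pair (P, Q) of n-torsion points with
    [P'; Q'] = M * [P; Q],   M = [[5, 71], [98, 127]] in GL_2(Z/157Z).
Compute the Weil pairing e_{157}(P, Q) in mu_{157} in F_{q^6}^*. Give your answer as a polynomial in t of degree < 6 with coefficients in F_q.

27303476420286 + 65768984501455*t + 4272214711138*t^2 + 27978779783941*t^3 + 7020274421293*t^4 + 26067327524218*t^5

e_{157} is bilinear + alternating on E[157], so e_{157}(5*P + 71*Q, 98*P + 127*Q) = e_{157}(P,Q)^(5*127-71*98).
det(M) mod 157 = 114; its inverse in (Z/157)^* is 73 (check: 114*73 mod 157 = 1).
Build f_{157,P'} and f_{157,Q'} via the 8-bit ladder of 157=10011101_2; evaluate at shifted divisors; quotient in F_{76248669382793^6}.
f_P(D_Q)/f_Q(D_P) = 50701902114842 + 27806387456843*t + 62664086403356*t^2 + 56451127761714*t^3 + 73048904464773*t^4 + 11845746113833*t^5.
e_{157}(P,Q) = (50701902114842 + 27806387456843*t + 62664086403356*t^2 + 56451127761714*t^3 + 73048904464773*t^4 + 11845746113833*t^5)^{73} = 27303476420286 + 65768984501455*t + 4272214711138*t^2 + 27978779783941*t^3 + 7020274421293*t^4 + 26067327524218*t^5.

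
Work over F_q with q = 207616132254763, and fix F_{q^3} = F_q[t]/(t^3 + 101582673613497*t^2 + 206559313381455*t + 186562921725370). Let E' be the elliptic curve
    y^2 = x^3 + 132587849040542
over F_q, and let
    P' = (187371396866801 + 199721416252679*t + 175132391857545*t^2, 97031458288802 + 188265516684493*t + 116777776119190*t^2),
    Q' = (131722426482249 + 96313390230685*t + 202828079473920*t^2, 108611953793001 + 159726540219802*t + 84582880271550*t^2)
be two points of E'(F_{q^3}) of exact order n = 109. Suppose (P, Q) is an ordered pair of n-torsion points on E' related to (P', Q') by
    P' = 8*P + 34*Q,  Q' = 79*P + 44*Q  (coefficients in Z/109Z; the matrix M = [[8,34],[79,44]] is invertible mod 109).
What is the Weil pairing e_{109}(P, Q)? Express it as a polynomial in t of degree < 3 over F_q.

183948163591082 + 156093937775109*t + 55353851570460*t^2

The 109-Weil pairing on E[109] over F_{207616132254763} is alternating-bilinear: e_{109}(P',Q') = e_{109}(P,Q)^det(M).
det(M) mod 109 = 64; its inverse in (Z/109)^* is 46 (check: 64*46 mod 109 = 1).
Build f_{109,P'} and f_{109,Q'} via the 7-bit ladder of 109=1101101_2; evaluate at shifted divisors; quotient in F_{207616132254763^3}.
So e_{109}(P',Q') = 115290138320631 + 201422238315125*t + 120400938791629*t^2.
e_{109}(P,Q) = (115290138320631 + 201422238315125*t + 120400938791629*t^2)^{46} = 183948163591082 + 156093937775109*t + 55353851570460*t^2.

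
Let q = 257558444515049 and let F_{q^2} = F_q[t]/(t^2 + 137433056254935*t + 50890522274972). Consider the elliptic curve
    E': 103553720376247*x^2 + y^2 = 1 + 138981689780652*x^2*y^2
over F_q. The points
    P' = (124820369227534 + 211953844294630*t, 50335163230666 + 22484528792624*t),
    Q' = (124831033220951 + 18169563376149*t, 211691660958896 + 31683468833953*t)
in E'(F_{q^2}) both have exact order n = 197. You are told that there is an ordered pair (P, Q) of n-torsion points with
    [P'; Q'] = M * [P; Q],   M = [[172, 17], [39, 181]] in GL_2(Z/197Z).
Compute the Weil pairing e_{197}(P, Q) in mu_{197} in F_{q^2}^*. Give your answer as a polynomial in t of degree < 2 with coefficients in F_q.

e_{197} is bilinear + alternating on E[197], so e_{197}(172*P + 17*Q, 39*P + 181*Q) = e_{197}(P,Q)^(172*181-17*39).
det M = 172*181 - 17*39 = 30469 = 131 (mod 197); 131^{-1} = 194 (mod 197).
Edwards->Montgomery: u=(1+y)/(1-y), v=u/x -> 153940687203959v^2=u^3+245018883574473u^2+u; then x_W=55532618777661u+83348975778658: y^2=x^3+254481861234442*x+159122995080231.
Miller loop for e_{197} over F_{257558444515049^2}: bits of 197 = 11000101; 7 double steps + 3 add steps, l/v at each.
The quotient is 99065124244452 + 187453773877462*t.
Hence e(P,Q) = 70862410615766 + 131770594575491*t in F_{257558444515049^2}^*.

70862410615766 + 131770594575491*t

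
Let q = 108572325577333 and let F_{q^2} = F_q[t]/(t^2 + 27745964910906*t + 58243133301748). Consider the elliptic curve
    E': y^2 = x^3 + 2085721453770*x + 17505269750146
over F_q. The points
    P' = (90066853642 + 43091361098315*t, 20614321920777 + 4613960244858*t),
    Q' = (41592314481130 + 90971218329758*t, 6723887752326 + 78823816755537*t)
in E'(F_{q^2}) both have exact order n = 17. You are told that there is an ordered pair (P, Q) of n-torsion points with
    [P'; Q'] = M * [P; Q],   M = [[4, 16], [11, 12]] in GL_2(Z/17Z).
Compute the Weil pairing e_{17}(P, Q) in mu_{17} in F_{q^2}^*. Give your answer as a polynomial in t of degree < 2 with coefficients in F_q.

33759553280674 + 62041491714862*t

Since e_{17}(P,P)=e_{17}(Q,Q)=1 and e_{17}(Q,P)=e_{17}(P,Q)^{-1}, expanding e_{17}(4*P + 16*Q,11*P + 12*Q) leaves e(P,Q)^det(M).
So e_{17}(P,Q) = e_{17}(P',Q')^{15}, since 8*15 = 1 mod 17.
Run Miller on y^2=x^3+2085721453770*x+17505269750146 over F_{108572325577333}: ladder 10001 (5 bits); e = f_P(D_Q)/f_Q(D_P).
f_P(D_Q)/f_Q(D_P) = 80394178362393 + 41359511579145*t.
Hence e(P,Q) = 33759553280674 + 62041491714862*t in F_{108572325577333^2}^*.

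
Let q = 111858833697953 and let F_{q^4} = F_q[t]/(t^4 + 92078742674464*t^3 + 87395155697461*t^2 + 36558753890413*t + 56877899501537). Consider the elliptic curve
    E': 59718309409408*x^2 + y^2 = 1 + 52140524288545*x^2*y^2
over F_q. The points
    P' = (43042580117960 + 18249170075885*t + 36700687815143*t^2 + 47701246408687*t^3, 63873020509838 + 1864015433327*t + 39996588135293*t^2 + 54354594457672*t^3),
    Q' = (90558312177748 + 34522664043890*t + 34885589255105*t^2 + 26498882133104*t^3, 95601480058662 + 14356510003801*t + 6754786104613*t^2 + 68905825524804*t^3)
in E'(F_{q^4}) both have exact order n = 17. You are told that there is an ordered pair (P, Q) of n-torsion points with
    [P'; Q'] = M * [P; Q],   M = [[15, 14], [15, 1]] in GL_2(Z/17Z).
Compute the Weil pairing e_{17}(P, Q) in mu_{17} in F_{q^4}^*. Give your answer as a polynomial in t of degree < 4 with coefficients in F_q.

Since e_{17}(P,P)=e_{17}(Q,Q)=1 and e_{17}(Q,P)=e_{17}(P,Q)^{-1}, expanding e_{17}(15*P + 14*Q,15*P + 1*Q) leaves e(P,Q)^det(M).
Inverting 9 mod 17: 2. Thus e_{17}(P,Q) = e(P',Q')^{2}.
Map (x,y)_Ed via u=(1+y)/(1-y), v=(1+y)/((1-y)x) to Montgomery A=0,B=28944588235058; then to (a',b')=(30305809007737,0).
Miller loop for e_{17} over F_{111858833697953^4}: bits of 17 = 10001; 4 double steps + 1 add steps, l/v at each.
So e_{17}(P',Q') = 81382492949301 + 27544492822393*t + 99304178240330*t^2 + 104698590553000*t^3.
Hence e(P,Q) = 100315635511432 + 36573029555654*t + 97505108781126*t^2 + 77754443190689*t^3 in F_{111858833697953^4}^*.

100315635511432 + 36573029555654*t + 97505108781126*t^2 + 77754443190689*t^3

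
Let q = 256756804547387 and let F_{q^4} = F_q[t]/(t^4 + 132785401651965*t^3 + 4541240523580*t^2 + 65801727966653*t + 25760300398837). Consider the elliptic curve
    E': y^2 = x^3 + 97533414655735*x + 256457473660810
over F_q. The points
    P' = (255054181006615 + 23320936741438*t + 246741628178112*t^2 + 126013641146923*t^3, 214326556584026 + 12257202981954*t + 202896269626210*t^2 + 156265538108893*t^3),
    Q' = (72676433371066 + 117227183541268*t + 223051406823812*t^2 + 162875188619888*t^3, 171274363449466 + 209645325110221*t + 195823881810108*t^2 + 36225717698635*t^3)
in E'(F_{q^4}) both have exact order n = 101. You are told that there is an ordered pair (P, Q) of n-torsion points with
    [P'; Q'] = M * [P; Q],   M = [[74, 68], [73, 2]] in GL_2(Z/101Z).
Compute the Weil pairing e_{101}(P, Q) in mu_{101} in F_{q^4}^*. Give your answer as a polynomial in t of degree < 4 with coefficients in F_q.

e_{101} is bilinear + alternating on E[101], so e_{101}(74*P + 68*Q, 73*P + 2*Q) = e_{101}(P,Q)^(74*2-68*73).
Inverting 32 mod 101: 60. Thus e_{101}(P,Q) = e(P',Q')^{60}.
Double-and-add over 1100101: 7-1 doublings, 4-1 additions; each step l_{T,T}/v_{2T} or l_{T,P'}/v at Q'+S for random S.
The quotient is 64621874800007 + 161096746392256*t + 195551500220024*t^2 + 75091351075849*t^3.
Finally e_{101}(P,Q) = 162457288744260 + 251977909760574*t + 231330900988447*t^2 + 189081799025564*t^3.

162457288744260 + 251977909760574*t + 231330900988447*t^2 + 189081799025564*t^3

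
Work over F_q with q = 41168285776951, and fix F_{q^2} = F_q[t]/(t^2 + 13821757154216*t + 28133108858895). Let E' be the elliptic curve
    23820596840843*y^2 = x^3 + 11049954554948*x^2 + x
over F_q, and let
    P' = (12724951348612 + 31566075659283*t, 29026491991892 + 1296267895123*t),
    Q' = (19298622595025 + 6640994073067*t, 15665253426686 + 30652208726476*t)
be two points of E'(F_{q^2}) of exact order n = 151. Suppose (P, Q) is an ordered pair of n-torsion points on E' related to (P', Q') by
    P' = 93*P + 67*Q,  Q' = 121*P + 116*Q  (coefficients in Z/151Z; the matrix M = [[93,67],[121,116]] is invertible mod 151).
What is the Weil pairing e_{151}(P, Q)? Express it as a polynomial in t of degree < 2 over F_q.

Under M = [[93,67],[121,116]] in GL_2(Z/151), e_{151}(P',Q') = e_{151}(P,Q)^(93*116-67*121 mod 151).
93*116 - 67*121 = 2681; reduced mod 151: det = 114, inverse 102.
Montgomery->Weierstrass: x_W = 1989764242996*x+11292397561493, y_W=1989764242996*y on F_{41168285776951}; lands on y^2=x^3+36422283760987*x+37110028165041.
Miller loop for e_{151} over F_{41168285776951^2}: bits of 151 = 10010111; 7 double steps + 4 add steps, l/v at each.
Miller gives e_{151}(P',Q') = 14177087003723 + 30209510692766*t in F_{41168285776951^2}.
Finally e_{151}(P,Q) = 38689087401042 + 28291149915447*t.

38689087401042 + 28291149915447*t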